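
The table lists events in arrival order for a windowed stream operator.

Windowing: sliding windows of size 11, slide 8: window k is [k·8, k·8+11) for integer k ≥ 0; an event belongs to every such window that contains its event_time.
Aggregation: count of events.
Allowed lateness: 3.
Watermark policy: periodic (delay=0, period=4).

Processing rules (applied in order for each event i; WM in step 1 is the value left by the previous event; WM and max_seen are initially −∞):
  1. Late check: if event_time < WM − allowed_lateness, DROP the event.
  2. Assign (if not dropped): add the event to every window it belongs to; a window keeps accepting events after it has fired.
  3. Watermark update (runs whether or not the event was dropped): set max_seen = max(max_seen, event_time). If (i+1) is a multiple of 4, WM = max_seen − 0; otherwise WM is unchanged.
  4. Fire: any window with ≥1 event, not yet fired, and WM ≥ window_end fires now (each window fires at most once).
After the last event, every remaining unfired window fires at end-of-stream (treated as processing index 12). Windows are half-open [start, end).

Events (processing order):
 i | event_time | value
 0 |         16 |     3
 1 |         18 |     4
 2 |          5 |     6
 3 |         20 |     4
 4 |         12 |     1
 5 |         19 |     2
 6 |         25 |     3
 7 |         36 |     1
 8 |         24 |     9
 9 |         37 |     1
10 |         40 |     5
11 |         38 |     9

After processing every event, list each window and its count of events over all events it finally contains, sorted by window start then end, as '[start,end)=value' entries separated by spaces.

i=0 t=16 v=3: → [16,27),[8,19); WM=−∞
i=1 t=18 v=4: → [16,27),[8,19); WM=−∞
i=2 t=5 v=6: → [0,11); WM=−∞
i=3 t=20 v=4: → [16,27); WM=20; [0,11) fires=1 [8,19) fires=2
i=4 t=12 v=1: DROP (t<20-3); WM=20
i=5 t=19 v=2: → [16,27); WM=20
i=6 t=25 v=3: → [24,35),[16,27); WM=20
i=7 t=36 v=1: → [32,43); WM=36; [16,27) fires=5 [24,35) fires=1
i=8 t=24 v=9: DROP (t<36-3); WM=36
i=9 t=37 v=1: → [32,43); WM=36
i=10 t=40 v=5: → [40,51),[32,43); WM=36
i=11 t=38 v=9: → [32,43); WM=40

[0,11)=1 [8,19)=2 [16,27)=5 [24,35)=1 [32,43)=4 [40,51)=1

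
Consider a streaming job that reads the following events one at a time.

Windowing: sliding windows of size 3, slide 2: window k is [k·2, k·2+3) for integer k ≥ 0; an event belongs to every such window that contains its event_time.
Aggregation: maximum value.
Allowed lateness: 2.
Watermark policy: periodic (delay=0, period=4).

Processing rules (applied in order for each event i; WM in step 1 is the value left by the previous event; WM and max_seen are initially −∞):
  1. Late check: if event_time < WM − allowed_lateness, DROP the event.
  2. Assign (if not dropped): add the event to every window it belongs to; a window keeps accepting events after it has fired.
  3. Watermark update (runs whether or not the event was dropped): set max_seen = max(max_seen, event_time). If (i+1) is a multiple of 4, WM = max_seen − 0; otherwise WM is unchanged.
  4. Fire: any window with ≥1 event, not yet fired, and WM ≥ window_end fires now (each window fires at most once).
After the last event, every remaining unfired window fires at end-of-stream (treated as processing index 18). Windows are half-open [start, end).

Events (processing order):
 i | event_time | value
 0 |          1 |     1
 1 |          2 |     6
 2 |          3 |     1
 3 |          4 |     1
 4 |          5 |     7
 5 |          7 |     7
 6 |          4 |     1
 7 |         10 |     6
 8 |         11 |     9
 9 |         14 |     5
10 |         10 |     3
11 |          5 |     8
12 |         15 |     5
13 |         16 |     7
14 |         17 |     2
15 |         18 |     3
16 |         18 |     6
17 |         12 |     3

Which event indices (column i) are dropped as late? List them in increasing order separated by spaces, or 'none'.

11 17

i=0 t=1 v=1: → [0,3); WM=−∞
i=1 t=2 v=6: → [2,5),[0,3); WM=−∞
i=2 t=3 v=1: → [2,5); WM=−∞
i=3 t=4 v=1: → [4,7),[2,5); WM=4; [0,3) fires=6
i=4 t=5 v=7: → [4,7); WM=4
i=5 t=7 v=7: → [6,9); WM=4
i=6 t=4 v=1: → [4,7),[2,5); WM=4
i=7 t=10 v=6: → [10,13),[8,11); WM=10; [2,5) fires=6 [4,7) fires=7 [6,9) fires=7
i=8 t=11 v=9: → [10,13); WM=10
i=9 t=14 v=5: → [14,17),[12,15); WM=10
i=10 t=10 v=3: → [10,13),[8,11); WM=10
i=11 t=5 v=8: DROP (t<10-2); WM=14; [8,11) fires=6 [10,13) fires=9
i=12 t=15 v=5: → [14,17); WM=14
i=13 t=16 v=7: → [16,19),[14,17); WM=14
i=14 t=17 v=2: → [16,19); WM=14
i=15 t=18 v=3: → [18,21),[16,19); WM=18; [12,15) fires=5 [14,17) fires=7
i=16 t=18 v=6: → [18,21),[16,19); WM=18
i=17 t=12 v=3: DROP (t<18-2); WM=18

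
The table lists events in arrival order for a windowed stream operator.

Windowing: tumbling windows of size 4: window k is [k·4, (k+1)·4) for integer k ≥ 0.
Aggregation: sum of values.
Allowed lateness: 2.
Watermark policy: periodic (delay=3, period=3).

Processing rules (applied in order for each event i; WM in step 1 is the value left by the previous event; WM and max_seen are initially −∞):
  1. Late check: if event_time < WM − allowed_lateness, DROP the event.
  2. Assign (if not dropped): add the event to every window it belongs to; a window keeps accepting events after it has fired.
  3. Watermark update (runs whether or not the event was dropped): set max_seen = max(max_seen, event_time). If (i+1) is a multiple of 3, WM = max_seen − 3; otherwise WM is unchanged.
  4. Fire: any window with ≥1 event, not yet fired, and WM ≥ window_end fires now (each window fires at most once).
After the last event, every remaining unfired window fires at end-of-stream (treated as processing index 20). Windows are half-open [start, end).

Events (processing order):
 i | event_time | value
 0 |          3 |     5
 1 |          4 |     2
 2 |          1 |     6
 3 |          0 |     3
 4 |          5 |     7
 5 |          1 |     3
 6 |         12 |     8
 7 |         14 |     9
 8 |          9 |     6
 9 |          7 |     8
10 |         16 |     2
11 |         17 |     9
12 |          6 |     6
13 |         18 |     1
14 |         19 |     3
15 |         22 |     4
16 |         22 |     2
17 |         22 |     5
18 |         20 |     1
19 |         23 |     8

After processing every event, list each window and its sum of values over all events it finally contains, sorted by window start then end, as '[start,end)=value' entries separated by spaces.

i=0 t=3 v=5: → [0,4); WM=−∞
i=1 t=4 v=2: → [4,8); WM=−∞
i=2 t=1 v=6: → [0,4); WM=1
i=3 t=0 v=3: → [0,4); WM=1
i=4 t=5 v=7: → [4,8); WM=1
i=5 t=1 v=3: → [0,4); WM=2
i=6 t=12 v=8: → [12,16); WM=2
i=7 t=14 v=9: → [12,16); WM=2
i=8 t=9 v=6: → [8,12); WM=11; [0,4) fires=17 [4,8) fires=9
i=9 t=7 v=8: DROP (t<11-2); WM=11
i=10 t=16 v=2: → [16,20); WM=11
i=11 t=17 v=9: → [16,20); WM=14; [8,12) fires=6
i=12 t=6 v=6: DROP (t<14-2); WM=14
i=13 t=18 v=1: → [16,20); WM=14
i=14 t=19 v=3: → [16,20); WM=16; [12,16) fires=17
i=15 t=22 v=4: → [20,24); WM=16
i=16 t=22 v=2: → [20,24); WM=16
i=17 t=22 v=5: → [20,24); WM=19
i=18 t=20 v=1: → [20,24); WM=19
i=19 t=23 v=8: → [20,24); WM=19

[0,4)=17 [4,8)=9 [8,12)=6 [12,16)=17 [16,20)=15 [20,24)=20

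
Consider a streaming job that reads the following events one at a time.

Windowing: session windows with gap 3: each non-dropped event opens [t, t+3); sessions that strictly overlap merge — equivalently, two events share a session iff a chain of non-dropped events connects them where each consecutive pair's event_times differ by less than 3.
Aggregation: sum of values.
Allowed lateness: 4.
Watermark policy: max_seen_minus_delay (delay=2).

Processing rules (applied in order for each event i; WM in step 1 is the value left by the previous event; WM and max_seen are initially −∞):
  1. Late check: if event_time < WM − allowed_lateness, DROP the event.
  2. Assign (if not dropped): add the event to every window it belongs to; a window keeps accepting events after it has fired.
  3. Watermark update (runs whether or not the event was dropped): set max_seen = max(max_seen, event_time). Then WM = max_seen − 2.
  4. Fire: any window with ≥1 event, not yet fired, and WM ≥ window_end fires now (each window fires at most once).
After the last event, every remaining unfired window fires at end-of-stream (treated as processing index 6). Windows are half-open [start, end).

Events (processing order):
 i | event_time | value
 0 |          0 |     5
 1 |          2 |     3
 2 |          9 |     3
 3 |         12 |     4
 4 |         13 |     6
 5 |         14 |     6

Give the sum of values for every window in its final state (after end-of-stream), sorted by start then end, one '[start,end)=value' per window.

i=0 t=0 v=5: → [0,3); WM=-2
i=1 t=2 v=3: → [0,5); WM=0
i=2 t=9 v=3: → [9,12); WM=7
i=3 t=12 v=4: → [12,15); WM=10
i=4 t=13 v=6: → [12,16); WM=11
i=5 t=14 v=6: → [12,17); WM=12

[0,5)=8 [9,12)=3 [12,17)=16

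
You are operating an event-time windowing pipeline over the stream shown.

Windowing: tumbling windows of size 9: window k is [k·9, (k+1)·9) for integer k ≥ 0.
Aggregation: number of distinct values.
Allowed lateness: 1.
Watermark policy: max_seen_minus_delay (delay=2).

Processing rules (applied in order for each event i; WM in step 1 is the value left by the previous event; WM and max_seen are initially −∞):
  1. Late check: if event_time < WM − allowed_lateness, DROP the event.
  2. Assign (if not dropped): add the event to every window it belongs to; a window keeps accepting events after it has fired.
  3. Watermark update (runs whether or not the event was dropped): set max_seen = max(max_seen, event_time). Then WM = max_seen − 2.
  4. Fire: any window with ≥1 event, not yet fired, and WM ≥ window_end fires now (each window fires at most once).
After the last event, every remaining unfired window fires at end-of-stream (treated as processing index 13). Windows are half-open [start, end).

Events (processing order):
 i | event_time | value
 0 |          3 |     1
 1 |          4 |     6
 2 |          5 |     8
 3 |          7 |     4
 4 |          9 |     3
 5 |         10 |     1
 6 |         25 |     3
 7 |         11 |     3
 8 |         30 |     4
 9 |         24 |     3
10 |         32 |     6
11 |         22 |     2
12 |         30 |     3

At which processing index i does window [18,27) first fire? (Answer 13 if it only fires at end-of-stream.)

8

i=0 t=3 v=1: → [0,9); WM=1
i=1 t=4 v=6: → [0,9); WM=2
i=2 t=5 v=8: → [0,9); WM=3
i=3 t=7 v=4: → [0,9); WM=5
i=4 t=9 v=3: → [9,18); WM=7
i=5 t=10 v=1: → [9,18); WM=8
i=6 t=25 v=3: → [18,27); WM=23; [0,9) fires=4 [9,18) fires=2
i=7 t=11 v=3: DROP (t<23-1); WM=23
i=8 t=30 v=4: → [27,36); WM=28; [18,27) fires=1
i=9 t=24 v=3: DROP (t<28-1); WM=28
i=10 t=32 v=6: → [27,36); WM=30
i=11 t=22 v=2: DROP (t<30-1); WM=30
i=12 t=30 v=3: → [27,36); WM=30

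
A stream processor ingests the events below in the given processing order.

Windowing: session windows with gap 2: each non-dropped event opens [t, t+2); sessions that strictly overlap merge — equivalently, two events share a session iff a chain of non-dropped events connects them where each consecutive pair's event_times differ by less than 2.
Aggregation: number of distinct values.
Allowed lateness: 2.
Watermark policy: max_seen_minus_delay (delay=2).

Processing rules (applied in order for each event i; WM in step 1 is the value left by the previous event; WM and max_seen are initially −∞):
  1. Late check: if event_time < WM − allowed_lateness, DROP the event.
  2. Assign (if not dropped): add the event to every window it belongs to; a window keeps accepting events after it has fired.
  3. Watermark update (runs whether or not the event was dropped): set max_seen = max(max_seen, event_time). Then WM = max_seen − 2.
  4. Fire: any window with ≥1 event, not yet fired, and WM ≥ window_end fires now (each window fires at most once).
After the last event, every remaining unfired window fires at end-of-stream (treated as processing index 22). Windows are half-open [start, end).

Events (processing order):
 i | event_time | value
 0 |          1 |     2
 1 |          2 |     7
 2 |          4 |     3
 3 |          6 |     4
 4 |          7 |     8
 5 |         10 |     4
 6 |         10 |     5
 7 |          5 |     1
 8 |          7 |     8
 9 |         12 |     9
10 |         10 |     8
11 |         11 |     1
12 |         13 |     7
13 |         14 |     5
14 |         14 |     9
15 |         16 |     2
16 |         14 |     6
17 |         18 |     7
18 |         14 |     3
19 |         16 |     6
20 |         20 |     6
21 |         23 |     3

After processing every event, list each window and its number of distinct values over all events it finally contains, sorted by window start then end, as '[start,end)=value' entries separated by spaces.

[1,4)=2 [4,6)=1 [6,9)=2 [10,16)=8 [16,18)=2 [18,20)=1 [20,22)=1 [23,25)=1

i=0 t=1 v=2: → [1,3); WM=-1
i=1 t=2 v=7: → [1,4); WM=0
i=2 t=4 v=3: → [4,6); WM=2
i=3 t=6 v=4: → [6,8); WM=4
i=4 t=7 v=8: → [6,9); WM=5
i=5 t=10 v=4: → [10,12); WM=8
i=6 t=10 v=5: → [10,12); WM=8
i=7 t=5 v=1: DROP (t<8-2); WM=8
i=8 t=7 v=8: → [6,9); WM=8
i=9 t=12 v=9: → [12,14); WM=10
i=10 t=10 v=8: → [10,12); WM=10
i=11 t=11 v=1: → [10,14); WM=10
i=12 t=13 v=7: → [10,15); WM=11
i=13 t=14 v=5: → [10,16); WM=12
i=14 t=14 v=9: → [10,16); WM=12
i=15 t=16 v=2: → [16,18); WM=14
i=16 t=14 v=6: → [10,16); WM=14
i=17 t=18 v=7: → [18,20); WM=16
i=18 t=14 v=3: → [10,16); WM=16
i=19 t=16 v=6: → [16,18); WM=16
i=20 t=20 v=6: → [20,22); WM=18
i=21 t=23 v=3: → [23,25); WM=21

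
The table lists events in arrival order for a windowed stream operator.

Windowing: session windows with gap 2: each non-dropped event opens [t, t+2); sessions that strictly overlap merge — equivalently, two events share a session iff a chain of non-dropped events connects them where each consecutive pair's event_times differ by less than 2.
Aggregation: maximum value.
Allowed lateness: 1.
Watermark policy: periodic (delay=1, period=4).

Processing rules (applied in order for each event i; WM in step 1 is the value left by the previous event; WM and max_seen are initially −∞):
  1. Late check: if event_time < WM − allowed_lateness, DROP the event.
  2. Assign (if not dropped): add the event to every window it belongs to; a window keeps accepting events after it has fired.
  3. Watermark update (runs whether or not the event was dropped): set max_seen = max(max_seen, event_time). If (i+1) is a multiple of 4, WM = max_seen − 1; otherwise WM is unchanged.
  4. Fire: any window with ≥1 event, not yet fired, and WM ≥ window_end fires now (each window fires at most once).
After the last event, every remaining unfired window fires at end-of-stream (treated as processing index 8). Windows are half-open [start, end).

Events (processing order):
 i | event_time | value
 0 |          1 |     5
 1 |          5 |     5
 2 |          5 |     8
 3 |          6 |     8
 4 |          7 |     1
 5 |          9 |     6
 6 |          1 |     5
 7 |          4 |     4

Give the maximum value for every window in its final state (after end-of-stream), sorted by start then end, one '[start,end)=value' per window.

[1,3)=5 [4,9)=8 [9,11)=6

i=0 t=1 v=5: → [1,3); WM=−∞
i=1 t=5 v=5: → [5,7); WM=−∞
i=2 t=5 v=8: → [5,7); WM=−∞
i=3 t=6 v=8: → [5,8); WM=5
i=4 t=7 v=1: → [5,9); WM=5
i=5 t=9 v=6: → [9,11); WM=5
i=6 t=1 v=5: DROP (t<5-1); WM=5
i=7 t=4 v=4: → [4,9); WM=8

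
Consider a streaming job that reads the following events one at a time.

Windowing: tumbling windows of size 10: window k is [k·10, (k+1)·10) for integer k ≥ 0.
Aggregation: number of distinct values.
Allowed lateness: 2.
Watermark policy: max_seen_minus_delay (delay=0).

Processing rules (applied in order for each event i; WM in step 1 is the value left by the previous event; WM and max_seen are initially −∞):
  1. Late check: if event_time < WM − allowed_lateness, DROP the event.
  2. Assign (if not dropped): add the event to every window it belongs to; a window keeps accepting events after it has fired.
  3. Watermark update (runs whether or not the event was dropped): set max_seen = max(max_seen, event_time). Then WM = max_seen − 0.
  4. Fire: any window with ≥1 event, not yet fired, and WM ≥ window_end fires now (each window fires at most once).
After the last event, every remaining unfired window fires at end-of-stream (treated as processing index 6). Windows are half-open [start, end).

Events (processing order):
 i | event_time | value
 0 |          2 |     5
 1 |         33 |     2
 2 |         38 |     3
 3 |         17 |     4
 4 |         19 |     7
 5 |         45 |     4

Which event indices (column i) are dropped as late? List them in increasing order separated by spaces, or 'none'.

i=0 t=2 v=5: → [0,10); WM=2
i=1 t=33 v=2: → [30,40); WM=33; [0,10) fires=1
i=2 t=38 v=3: → [30,40); WM=38
i=3 t=17 v=4: DROP (t<38-2); WM=38
i=4 t=19 v=7: DROP (t<38-2); WM=38
i=5 t=45 v=4: → [40,50); WM=45; [30,40) fires=2

3 4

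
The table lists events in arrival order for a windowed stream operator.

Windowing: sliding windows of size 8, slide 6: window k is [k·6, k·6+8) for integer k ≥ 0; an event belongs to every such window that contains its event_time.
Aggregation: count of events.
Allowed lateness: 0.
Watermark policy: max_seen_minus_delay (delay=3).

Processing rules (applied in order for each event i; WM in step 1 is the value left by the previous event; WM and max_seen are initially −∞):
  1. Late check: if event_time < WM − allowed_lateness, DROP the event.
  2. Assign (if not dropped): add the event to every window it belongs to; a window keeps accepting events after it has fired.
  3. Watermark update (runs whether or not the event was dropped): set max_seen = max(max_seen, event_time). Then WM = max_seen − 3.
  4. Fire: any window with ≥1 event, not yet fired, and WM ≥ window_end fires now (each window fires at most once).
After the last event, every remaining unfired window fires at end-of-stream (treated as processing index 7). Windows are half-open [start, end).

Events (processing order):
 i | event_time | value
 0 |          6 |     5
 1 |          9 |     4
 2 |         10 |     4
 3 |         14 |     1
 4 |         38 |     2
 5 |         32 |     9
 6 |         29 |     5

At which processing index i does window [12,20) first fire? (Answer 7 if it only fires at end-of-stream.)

4

i=0 t=6 v=5: → [6,14),[0,8); WM=3
i=1 t=9 v=4: → [6,14); WM=6
i=2 t=10 v=4: → [6,14); WM=7
i=3 t=14 v=1: → [12,20); WM=11; [0,8) fires=1
i=4 t=38 v=2: → [36,44); WM=35; [6,14) fires=3 [12,20) fires=1
i=5 t=32 v=9: DROP (t<35-0); WM=35
i=6 t=29 v=5: DROP (t<35-0); WM=35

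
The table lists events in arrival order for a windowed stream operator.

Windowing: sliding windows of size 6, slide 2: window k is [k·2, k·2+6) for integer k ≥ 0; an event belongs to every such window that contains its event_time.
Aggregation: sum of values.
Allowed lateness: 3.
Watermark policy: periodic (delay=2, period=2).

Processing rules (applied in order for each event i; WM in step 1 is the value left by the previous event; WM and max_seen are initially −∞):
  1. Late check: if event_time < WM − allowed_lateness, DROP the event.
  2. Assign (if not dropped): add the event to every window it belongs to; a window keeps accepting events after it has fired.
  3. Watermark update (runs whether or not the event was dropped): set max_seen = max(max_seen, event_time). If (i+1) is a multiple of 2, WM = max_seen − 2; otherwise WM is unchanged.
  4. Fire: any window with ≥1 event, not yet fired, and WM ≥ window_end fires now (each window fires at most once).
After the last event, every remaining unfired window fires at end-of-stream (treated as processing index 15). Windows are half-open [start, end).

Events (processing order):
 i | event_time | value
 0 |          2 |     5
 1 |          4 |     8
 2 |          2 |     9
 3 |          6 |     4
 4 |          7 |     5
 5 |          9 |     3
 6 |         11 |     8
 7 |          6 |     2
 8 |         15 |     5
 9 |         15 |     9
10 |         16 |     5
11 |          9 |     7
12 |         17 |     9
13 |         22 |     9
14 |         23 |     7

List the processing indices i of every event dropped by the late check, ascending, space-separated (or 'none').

i=0 t=2 v=5: → [2,8),[0,6); WM=−∞
i=1 t=4 v=8: → [4,10),[2,8),[0,6); WM=2
i=2 t=2 v=9: → [2,8),[0,6); WM=2
i=3 t=6 v=4: → [6,12),[4,10),[2,8); WM=4
i=4 t=7 v=5: → [6,12),[4,10),[2,8); WM=4
i=5 t=9 v=3: → [8,14),[6,12),[4,10); WM=7; [0,6) fires=22
i=6 t=11 v=8: → [10,16),[8,14),[6,12); WM=7
i=7 t=6 v=2: → [6,12),[4,10),[2,8); WM=9; [2,8) fires=33
i=8 t=15 v=5: → [14,20),[12,18),[10,16); WM=9
i=9 t=15 v=9: → [14,20),[12,18),[10,16); WM=13; [4,10) fires=22 [6,12) fires=22
i=10 t=16 v=5: → [16,22),[14,20),[12,18); WM=13
i=11 t=9 v=7: DROP (t<13-3); WM=14; [8,14) fires=11
i=12 t=17 v=9: → [16,22),[14,20),[12,18); WM=14
i=13 t=22 v=9: → [22,28),[20,26),[18,24); WM=20; [10,16) fires=22 [12,18) fires=28 [14,20) fires=28
i=14 t=23 v=7: → [22,28),[20,26),[18,24); WM=20

11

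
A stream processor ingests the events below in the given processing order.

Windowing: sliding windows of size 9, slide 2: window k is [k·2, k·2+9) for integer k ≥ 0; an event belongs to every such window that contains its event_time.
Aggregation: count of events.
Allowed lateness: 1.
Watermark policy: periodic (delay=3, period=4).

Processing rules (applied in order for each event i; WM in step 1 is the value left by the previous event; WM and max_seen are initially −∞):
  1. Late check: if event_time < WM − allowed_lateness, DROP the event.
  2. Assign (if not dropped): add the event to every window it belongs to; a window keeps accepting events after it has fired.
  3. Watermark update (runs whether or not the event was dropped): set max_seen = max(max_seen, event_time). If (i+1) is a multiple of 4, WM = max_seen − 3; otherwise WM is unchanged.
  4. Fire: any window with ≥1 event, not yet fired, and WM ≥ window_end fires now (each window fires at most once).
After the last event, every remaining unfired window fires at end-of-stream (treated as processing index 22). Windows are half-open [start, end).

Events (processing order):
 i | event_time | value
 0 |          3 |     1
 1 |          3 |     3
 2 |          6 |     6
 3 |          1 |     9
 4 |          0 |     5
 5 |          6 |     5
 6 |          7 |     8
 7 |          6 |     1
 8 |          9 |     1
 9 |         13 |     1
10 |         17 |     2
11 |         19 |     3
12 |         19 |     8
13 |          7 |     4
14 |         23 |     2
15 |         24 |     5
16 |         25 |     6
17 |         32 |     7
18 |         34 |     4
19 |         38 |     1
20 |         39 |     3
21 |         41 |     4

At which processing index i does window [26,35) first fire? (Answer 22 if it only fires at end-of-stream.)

i=0 t=3 v=1: → [2,11),[0,9); WM=−∞
i=1 t=3 v=3: → [2,11),[0,9); WM=−∞
i=2 t=6 v=6: → [6,15),[4,13),[2,11),[0,9); WM=−∞
i=3 t=1 v=9: → [0,9); WM=3
i=4 t=0 v=5: DROP (t<3-1); WM=3
i=5 t=6 v=5: → [6,15),[4,13),[2,11),[0,9); WM=3
i=6 t=7 v=8: → [6,15),[4,13),[2,11),[0,9); WM=3
i=7 t=6 v=1: → [6,15),[4,13),[2,11),[0,9); WM=4
i=8 t=9 v=1: → [8,17),[6,15),[4,13),[2,11); WM=4
i=9 t=13 v=1: → [12,21),[10,19),[8,17),[6,15); WM=4
i=10 t=17 v=2: → [16,25),[14,23),[12,21),[10,19); WM=4
i=11 t=19 v=3: → [18,27),[16,25),[14,23),[12,21); WM=16; [0,9) fires=7 [2,11) fires=7 [4,13) fires=5 [6,15) fires=6
i=12 t=19 v=8: → [18,27),[16,25),[14,23),[12,21); WM=16
i=13 t=7 v=4: DROP (t<16-1); WM=16
i=14 t=23 v=2: → [22,31),[20,29),[18,27),[16,25); WM=16
i=15 t=24 v=5: → [24,33),[22,31),[20,29),[18,27),[16,25); WM=21; [8,17) fires=2 [10,19) fires=2 [12,21) fires=4
i=16 t=25 v=6: → [24,33),[22,31),[20,29),[18,27); WM=21
i=17 t=32 v=7: → [32,41),[30,39),[28,37),[26,35),[24,33); WM=21
i=18 t=34 v=4: → [34,43),[32,41),[30,39),[28,37),[26,35); WM=21
i=19 t=38 v=1: → [38,47),[36,45),[34,43),[32,41),[30,39); WM=35; [14,23) fires=3 [16,25) fires=5 [18,27) fires=5 [20,29) fires=3 [22,31) fires=3 [24,33) fires=3 [26,35) fires=2
i=20 t=39 v=3: → [38,47),[36,45),[34,43),[32,41); WM=35
i=21 t=41 v=4: → [40,49),[38,47),[36,45),[34,43); WM=35

19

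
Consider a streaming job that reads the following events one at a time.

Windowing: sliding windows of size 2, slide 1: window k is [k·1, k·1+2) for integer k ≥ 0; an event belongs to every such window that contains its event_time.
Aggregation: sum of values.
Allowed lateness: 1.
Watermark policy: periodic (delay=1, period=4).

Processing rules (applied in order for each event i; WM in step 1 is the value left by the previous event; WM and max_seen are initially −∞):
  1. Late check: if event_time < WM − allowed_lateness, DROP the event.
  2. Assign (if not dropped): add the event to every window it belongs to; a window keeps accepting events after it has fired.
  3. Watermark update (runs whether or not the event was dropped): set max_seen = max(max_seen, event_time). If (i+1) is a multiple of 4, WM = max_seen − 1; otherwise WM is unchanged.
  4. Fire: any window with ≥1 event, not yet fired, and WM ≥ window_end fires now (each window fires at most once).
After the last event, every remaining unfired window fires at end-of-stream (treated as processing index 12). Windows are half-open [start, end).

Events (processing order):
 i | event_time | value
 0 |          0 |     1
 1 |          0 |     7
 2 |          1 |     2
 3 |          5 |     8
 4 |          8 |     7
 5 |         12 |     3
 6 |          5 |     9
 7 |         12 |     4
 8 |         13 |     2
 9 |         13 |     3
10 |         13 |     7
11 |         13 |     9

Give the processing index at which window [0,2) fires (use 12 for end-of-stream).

i=0 t=0 v=1: → [0,2); WM=−∞
i=1 t=0 v=7: → [0,2); WM=−∞
i=2 t=1 v=2: → [1,3),[0,2); WM=−∞
i=3 t=5 v=8: → [5,7),[4,6); WM=4; [0,2) fires=10 [1,3) fires=2
i=4 t=8 v=7: → [8,10),[7,9); WM=4
i=5 t=12 v=3: → [12,14),[11,13); WM=4
i=6 t=5 v=9: → [5,7),[4,6); WM=4
i=7 t=12 v=4: → [12,14),[11,13); WM=11; [4,6) fires=17 [5,7) fires=17 [7,9) fires=7 [8,10) fires=7
i=8 t=13 v=2: → [13,15),[12,14); WM=11
i=9 t=13 v=3: → [13,15),[12,14); WM=11
i=10 t=13 v=7: → [13,15),[12,14); WM=11
i=11 t=13 v=9: → [13,15),[12,14); WM=12

3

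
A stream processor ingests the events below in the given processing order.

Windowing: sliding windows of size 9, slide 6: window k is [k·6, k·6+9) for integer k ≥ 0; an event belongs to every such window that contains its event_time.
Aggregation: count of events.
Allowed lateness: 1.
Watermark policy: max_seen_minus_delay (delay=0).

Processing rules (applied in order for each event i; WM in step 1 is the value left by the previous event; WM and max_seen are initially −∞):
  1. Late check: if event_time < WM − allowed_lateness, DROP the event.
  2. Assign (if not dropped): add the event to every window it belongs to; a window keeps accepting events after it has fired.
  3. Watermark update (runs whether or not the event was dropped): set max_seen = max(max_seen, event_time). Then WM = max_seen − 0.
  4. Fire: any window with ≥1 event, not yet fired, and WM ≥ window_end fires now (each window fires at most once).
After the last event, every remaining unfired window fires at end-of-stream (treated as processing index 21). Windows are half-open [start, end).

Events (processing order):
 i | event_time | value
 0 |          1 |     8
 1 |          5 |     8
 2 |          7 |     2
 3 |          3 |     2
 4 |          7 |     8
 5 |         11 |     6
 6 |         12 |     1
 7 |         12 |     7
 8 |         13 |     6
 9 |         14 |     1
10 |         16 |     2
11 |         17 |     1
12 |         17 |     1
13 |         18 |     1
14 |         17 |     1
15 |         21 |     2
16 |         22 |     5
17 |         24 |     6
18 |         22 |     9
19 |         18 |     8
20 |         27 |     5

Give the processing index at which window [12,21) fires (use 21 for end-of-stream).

15

i=0 t=1 v=8: → [0,9); WM=1
i=1 t=5 v=8: → [0,9); WM=5
i=2 t=7 v=2: → [6,15),[0,9); WM=7
i=3 t=3 v=2: DROP (t<7-1); WM=7
i=4 t=7 v=8: → [6,15),[0,9); WM=7
i=5 t=11 v=6: → [6,15); WM=11; [0,9) fires=4
i=6 t=12 v=1: → [12,21),[6,15); WM=12
i=7 t=12 v=7: → [12,21),[6,15); WM=12
i=8 t=13 v=6: → [12,21),[6,15); WM=13
i=9 t=14 v=1: → [12,21),[6,15); WM=14
i=10 t=16 v=2: → [12,21); WM=16; [6,15) fires=7
i=11 t=17 v=1: → [12,21); WM=17
i=12 t=17 v=1: → [12,21); WM=17
i=13 t=18 v=1: → [18,27),[12,21); WM=18
i=14 t=17 v=1: → [12,21); WM=18
i=15 t=21 v=2: → [18,27); WM=21; [12,21) fires=9
i=16 t=22 v=5: → [18,27); WM=22
i=17 t=24 v=6: → [24,33),[18,27); WM=24
i=18 t=22 v=9: DROP (t<24-1); WM=24
i=19 t=18 v=8: DROP (t<24-1); WM=24
i=20 t=27 v=5: → [24,33); WM=27; [18,27) fires=4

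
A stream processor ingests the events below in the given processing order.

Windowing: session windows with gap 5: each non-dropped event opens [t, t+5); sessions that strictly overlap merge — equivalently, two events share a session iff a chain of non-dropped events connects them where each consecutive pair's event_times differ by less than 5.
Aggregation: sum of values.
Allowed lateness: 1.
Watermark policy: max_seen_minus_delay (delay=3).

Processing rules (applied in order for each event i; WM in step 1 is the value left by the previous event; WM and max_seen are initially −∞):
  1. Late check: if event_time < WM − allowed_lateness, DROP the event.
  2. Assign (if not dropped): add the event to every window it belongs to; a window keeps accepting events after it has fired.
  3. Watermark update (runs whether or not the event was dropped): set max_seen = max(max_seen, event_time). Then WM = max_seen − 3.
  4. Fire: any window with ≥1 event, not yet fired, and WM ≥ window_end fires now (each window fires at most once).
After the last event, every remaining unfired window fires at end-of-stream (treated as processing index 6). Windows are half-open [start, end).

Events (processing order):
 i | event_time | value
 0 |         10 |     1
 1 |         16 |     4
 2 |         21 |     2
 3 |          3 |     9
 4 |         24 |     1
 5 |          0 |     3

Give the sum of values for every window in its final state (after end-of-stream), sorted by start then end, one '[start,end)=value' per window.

[10,15)=1 [16,21)=4 [21,29)=3

i=0 t=10 v=1: → [10,15); WM=7
i=1 t=16 v=4: → [16,21); WM=13
i=2 t=21 v=2: → [21,26); WM=18
i=3 t=3 v=9: DROP (t<18-1); WM=18
i=4 t=24 v=1: → [21,29); WM=21
i=5 t=0 v=3: DROP (t<21-1); WM=21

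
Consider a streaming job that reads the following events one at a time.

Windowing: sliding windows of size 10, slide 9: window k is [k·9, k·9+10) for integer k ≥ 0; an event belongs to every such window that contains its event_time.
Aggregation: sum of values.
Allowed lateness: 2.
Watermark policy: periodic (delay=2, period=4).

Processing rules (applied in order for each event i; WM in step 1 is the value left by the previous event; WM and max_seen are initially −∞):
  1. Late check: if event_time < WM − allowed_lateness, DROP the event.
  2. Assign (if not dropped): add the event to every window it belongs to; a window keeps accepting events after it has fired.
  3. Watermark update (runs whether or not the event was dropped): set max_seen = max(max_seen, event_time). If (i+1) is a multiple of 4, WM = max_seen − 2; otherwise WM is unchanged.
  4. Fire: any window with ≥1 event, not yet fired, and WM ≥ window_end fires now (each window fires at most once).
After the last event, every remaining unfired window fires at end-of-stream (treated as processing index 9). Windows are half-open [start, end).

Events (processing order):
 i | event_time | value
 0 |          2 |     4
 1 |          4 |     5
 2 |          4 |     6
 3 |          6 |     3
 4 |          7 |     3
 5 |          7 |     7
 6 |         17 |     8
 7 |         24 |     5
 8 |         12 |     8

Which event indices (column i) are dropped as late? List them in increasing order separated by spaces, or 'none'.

8

i=0 t=2 v=4: → [0,10); WM=−∞
i=1 t=4 v=5: → [0,10); WM=−∞
i=2 t=4 v=6: → [0,10); WM=−∞
i=3 t=6 v=3: → [0,10); WM=4
i=4 t=7 v=3: → [0,10); WM=4
i=5 t=7 v=7: → [0,10); WM=4
i=6 t=17 v=8: → [9,19); WM=4
i=7 t=24 v=5: → [18,28); WM=22; [0,10) fires=28 [9,19) fires=8
i=8 t=12 v=8: DROP (t<22-2); WM=22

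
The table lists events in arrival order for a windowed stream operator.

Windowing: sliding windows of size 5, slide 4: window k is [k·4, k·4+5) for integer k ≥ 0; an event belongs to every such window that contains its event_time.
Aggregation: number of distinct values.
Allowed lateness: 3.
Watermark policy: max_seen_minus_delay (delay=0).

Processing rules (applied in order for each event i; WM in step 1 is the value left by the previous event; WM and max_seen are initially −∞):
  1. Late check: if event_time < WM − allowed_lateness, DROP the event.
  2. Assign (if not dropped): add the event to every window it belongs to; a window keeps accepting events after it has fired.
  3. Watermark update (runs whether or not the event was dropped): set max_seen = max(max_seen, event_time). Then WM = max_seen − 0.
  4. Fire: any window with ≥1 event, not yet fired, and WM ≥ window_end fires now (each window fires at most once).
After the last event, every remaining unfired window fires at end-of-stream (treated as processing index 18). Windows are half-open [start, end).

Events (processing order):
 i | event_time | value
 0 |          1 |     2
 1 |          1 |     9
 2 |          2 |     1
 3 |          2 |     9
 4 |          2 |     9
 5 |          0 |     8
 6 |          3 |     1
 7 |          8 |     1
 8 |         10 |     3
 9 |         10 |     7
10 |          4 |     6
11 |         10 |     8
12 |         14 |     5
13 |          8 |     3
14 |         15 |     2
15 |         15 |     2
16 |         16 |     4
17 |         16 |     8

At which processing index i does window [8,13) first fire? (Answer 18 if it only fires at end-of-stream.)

i=0 t=1 v=2: → [0,5); WM=1
i=1 t=1 v=9: → [0,5); WM=1
i=2 t=2 v=1: → [0,5); WM=2
i=3 t=2 v=9: → [0,5); WM=2
i=4 t=2 v=9: → [0,5); WM=2
i=5 t=0 v=8: → [0,5); WM=2
i=6 t=3 v=1: → [0,5); WM=3
i=7 t=8 v=1: → [8,13),[4,9); WM=8; [0,5) fires=4
i=8 t=10 v=3: → [8,13); WM=10; [4,9) fires=1
i=9 t=10 v=7: → [8,13); WM=10
i=10 t=4 v=6: DROP (t<10-3); WM=10
i=11 t=10 v=8: → [8,13); WM=10
i=12 t=14 v=5: → [12,17); WM=14; [8,13) fires=4
i=13 t=8 v=3: DROP (t<14-3); WM=14
i=14 t=15 v=2: → [12,17); WM=15
i=15 t=15 v=2: → [12,17); WM=15
i=16 t=16 v=4: → [16,21),[12,17); WM=16
i=17 t=16 v=8: → [16,21),[12,17); WM=16

12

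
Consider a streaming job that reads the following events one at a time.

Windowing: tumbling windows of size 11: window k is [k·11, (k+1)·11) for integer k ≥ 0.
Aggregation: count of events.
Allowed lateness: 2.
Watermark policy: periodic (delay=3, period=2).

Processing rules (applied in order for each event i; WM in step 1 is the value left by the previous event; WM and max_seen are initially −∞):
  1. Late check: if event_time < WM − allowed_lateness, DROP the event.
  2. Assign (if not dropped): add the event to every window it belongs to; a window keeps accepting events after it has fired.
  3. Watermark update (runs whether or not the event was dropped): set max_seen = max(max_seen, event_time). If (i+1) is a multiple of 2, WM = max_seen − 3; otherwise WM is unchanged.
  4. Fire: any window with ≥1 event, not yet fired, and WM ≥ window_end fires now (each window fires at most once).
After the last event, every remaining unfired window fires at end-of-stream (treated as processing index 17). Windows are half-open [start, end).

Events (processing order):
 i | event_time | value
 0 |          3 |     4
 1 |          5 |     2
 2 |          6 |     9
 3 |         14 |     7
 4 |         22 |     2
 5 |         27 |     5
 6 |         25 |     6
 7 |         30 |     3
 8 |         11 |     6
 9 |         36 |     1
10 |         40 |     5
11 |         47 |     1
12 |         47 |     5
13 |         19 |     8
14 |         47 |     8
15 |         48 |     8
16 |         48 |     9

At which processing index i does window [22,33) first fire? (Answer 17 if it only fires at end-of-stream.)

9

i=0 t=3 v=4: → [0,11); WM=−∞
i=1 t=5 v=2: → [0,11); WM=2
i=2 t=6 v=9: → [0,11); WM=2
i=3 t=14 v=7: → [11,22); WM=11; [0,11) fires=3
i=4 t=22 v=2: → [22,33); WM=11
i=5 t=27 v=5: → [22,33); WM=24; [11,22) fires=1
i=6 t=25 v=6: → [22,33); WM=24
i=7 t=30 v=3: → [22,33); WM=27
i=8 t=11 v=6: DROP (t<27-2); WM=27
i=9 t=36 v=1: → [33,44); WM=33; [22,33) fires=4
i=10 t=40 v=5: → [33,44); WM=33
i=11 t=47 v=1: → [44,55); WM=44; [33,44) fires=2
i=12 t=47 v=5: → [44,55); WM=44
i=13 t=19 v=8: DROP (t<44-2); WM=44
i=14 t=47 v=8: → [44,55); WM=44
i=15 t=48 v=8: → [44,55); WM=45
i=16 t=48 v=9: → [44,55); WM=45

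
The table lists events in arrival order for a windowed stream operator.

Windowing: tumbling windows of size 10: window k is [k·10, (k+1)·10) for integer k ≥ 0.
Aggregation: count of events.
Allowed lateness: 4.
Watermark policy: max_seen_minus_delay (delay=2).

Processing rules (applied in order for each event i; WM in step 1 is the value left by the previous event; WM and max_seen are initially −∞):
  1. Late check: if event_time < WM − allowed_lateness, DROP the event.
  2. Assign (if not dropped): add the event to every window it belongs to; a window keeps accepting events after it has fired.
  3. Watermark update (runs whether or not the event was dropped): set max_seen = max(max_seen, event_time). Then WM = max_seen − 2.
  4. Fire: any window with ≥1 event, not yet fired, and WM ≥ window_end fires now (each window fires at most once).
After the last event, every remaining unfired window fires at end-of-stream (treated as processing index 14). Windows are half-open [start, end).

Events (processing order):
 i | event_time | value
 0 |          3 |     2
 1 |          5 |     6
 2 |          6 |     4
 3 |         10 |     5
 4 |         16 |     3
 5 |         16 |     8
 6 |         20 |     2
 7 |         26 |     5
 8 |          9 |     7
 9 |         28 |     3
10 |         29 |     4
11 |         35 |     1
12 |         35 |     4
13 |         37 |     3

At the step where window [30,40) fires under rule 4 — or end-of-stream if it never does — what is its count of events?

i=0 t=3 v=2: → [0,10); WM=1
i=1 t=5 v=6: → [0,10); WM=3
i=2 t=6 v=4: → [0,10); WM=4
i=3 t=10 v=5: → [10,20); WM=8
i=4 t=16 v=3: → [10,20); WM=14; [0,10) fires=3
i=5 t=16 v=8: → [10,20); WM=14
i=6 t=20 v=2: → [20,30); WM=18
i=7 t=26 v=5: → [20,30); WM=24; [10,20) fires=3
i=8 t=9 v=7: DROP (t<24-4); WM=24
i=9 t=28 v=3: → [20,30); WM=26
i=10 t=29 v=4: → [20,30); WM=27
i=11 t=35 v=1: → [30,40); WM=33; [20,30) fires=4
i=12 t=35 v=4: → [30,40); WM=33
i=13 t=37 v=3: → [30,40); WM=35

3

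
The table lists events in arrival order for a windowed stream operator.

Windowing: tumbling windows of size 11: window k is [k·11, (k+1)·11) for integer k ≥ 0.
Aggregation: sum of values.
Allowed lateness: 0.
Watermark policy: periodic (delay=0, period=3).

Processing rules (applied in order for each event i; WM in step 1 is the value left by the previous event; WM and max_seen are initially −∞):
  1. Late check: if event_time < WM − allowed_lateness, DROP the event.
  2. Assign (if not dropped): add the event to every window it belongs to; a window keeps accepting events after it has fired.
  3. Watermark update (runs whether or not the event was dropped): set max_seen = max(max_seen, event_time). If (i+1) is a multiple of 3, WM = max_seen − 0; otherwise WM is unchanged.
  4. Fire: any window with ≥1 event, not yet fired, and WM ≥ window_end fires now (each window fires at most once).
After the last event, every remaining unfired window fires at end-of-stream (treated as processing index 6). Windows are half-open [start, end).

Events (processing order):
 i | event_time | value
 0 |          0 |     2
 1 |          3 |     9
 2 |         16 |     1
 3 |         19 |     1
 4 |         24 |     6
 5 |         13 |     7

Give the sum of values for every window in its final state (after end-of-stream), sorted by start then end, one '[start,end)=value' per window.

i=0 t=0 v=2: → [0,11); WM=−∞
i=1 t=3 v=9: → [0,11); WM=−∞
i=2 t=16 v=1: → [11,22); WM=16; [0,11) fires=11
i=3 t=19 v=1: → [11,22); WM=16
i=4 t=24 v=6: → [22,33); WM=16
i=5 t=13 v=7: DROP (t<16-0); WM=24; [11,22) fires=2

[0,11)=11 [11,22)=2 [22,33)=6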